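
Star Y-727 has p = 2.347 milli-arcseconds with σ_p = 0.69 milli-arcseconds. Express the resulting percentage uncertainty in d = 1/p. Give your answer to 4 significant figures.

For d = 1/p, |σ_d/d| = |σ_p/p|.
σ_p/p = 0.69 / 2.347 = 0.29399 = 29.399%.

29.40%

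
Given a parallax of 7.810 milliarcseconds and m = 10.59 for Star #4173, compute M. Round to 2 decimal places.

M = 5.05

d = 1/p = 1/0.007810″ = 128.04 pc.
m − M = 5 log₁₀(128.04) − 5 = 10.5367 − 5 = 5.5367.
M = m − (m − M) = 10.59 − 5.5367 = 5.05.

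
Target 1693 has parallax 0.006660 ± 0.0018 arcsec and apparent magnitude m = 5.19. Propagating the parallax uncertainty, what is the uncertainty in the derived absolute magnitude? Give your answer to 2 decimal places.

M = m − 5 log₁₀ d + 5 = m + 5 log₁₀ p + 5, so ∂M/∂p = 5/(p ln 10).
σ_M = (5/ln 10) · (σ_p/p) = 2.1715 × 0.0018/0.006660 = 2.1715 × 0.27027 = 0.58689.

σ_M = 0.59 mag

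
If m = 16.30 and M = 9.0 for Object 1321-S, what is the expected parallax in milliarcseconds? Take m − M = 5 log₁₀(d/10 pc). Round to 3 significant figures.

m − M = 16.30 − 9.0 = 7.30.
d = 10^((m−M)/5 + 1) = 10^2.460 = 288.4 pc.
p = 1/d = 1/288.4 = 0.0034674 arcsec = 3.4674 mas.

3.47 mas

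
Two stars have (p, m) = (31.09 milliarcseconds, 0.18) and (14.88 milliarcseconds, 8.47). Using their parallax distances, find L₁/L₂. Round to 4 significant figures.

L₁/L₂ = 474.2

d₁ = 1/p₁ = 1/0.03109″ = 32.165 pc; d₂ = 1/p₂ = 1/0.01488″ = 67.204 pc.
M₁ = m₁ − 5 log₁₀ d₁ + 5 = 0.18 − 7.5369 + 5 = -2.3569.
M₂ = 8.47 − 9.1370 + 5 = 4.3330.
L₁/L₂ = 10^(0.4(M₂ − M₁)) = 10^(0.4 × 6.6899) = 10^2.67596 = 474.2.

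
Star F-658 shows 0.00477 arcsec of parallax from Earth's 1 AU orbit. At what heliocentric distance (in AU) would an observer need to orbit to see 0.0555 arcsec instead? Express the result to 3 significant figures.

Parallax scales linearly with baseline: p ∝ B, so B = p_target / p_Earth × 1 AU.
B = 0.0555 / 0.00477 = 11.635 AU.

11.6 AU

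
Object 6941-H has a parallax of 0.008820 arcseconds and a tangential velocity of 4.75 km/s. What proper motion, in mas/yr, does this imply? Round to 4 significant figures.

d = 1/p = 1/0.008820″ = 113.38 pc.
μ = v_t / (4.74 d) = 4.75 / (4.74 × 113.38) = 4.75 / 537.42 = 0.0088385 ″/yr = 8.8385 mas/yr.

8.839 mas/yr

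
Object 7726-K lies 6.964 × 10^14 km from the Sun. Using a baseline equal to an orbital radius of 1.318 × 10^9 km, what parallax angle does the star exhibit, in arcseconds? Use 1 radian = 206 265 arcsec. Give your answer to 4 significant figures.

θ ≈ B/d = (1.318 × 10^9) / (6.964 × 10^14) = 1.8926 × 10^-6 rad.
In arcseconds: 1.8926 × 10^-6 × 206265 = 0.39038″.

0.3904 arcsec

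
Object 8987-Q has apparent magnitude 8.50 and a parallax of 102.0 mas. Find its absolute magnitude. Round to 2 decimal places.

M = 8.54

d = 1/p = 1/0.1020″ = 9.8039 pc.
m − M = 5 log₁₀(9.8039) − 5 = 4.9570 − 5 = -0.0430.
M = m − (m − M) = 8.50 − (-0.0430) = 8.54.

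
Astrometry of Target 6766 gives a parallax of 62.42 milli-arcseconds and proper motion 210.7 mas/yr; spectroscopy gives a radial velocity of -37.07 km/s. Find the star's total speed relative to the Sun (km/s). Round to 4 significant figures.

d = 1/p = 1/0.06242″ = 16.021 pc.
μ = 210.7 mas/yr = 0.2107 ″/yr.
v_t = 4.740 μ d = 4.740 × 0.2107 × 16.021 = 16 km/s.
v = √(v_r² + v_t²) = √((-37.07)² + 16²) = √1630.18 = 40.375 km/s.

40.38 km/s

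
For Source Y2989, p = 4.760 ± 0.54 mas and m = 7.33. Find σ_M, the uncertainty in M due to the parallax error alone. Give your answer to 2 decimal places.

M = m − 5 log₁₀ d + 5 = m + 5 log₁₀ p + 5, so ∂M/∂p = 5/(p ln 10).
σ_M = (5/ln 10) · (σ_p/p) = 2.1715 × 0.54/4.760 = 2.1715 × 0.11345 = 0.24636.

σ_M = 0.25 mag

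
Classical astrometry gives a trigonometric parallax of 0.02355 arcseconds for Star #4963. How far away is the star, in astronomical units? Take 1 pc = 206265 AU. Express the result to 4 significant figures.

d = 1/p = 1/0.02355 = 42.463 pc.
In AU: 42.463 × 206265 = 8.7586 × 10^6 AU.

8.759 × 10^6 AU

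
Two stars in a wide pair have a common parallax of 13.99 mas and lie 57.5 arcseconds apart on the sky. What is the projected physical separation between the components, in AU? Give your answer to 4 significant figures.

4110 AU

d = 1/p = 1/0.01399″ = 71.48 pc.
At distance d (pc), an angle of θ arcsec spans θ·d AU: s = 57.5 × 71.48 = 4110.1 AU.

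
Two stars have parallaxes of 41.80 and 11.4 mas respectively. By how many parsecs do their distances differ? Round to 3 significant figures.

d_A = 1/0.04180″ = 23.923 pc; d_B = 1/0.01140″ = 87.719 pc.
|d_B − d_A| = |87.719 − 23.923| = 63.796 pc.

63.8 pc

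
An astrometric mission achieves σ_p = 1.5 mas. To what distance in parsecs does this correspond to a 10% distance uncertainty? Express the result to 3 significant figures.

σ_d/d = σ_p/p, so the condition is σ_p/p ≤ 0.10, i.e. p ≥ σ_p/0.10.
p_min = 1.5/0.10 = 15 mas = 0.015 arcsec.
d_max = 1/p_min = 1/0.015 = 66.667 pc.

66.7 pc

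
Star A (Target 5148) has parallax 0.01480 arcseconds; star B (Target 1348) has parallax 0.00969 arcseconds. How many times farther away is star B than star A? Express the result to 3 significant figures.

1.53

Since d = 1/p, d_B/d_A = p_A/p_B.
= 0.01480 / 0.00969 = 1.5273.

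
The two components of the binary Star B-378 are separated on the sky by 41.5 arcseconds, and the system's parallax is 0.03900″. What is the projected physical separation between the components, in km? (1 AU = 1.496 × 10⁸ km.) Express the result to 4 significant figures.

d = 1/p = 1/0.03900″ = 25.641 pc.
At distance d (pc), an angle of θ arcsec spans θ·d AU: s = 41.5 × 25.641 = 1064.1 AU.
= 1064.1 × 1.496 × 10⁸ km = 1.5919 × 10^11 km.

1.592 × 10^11 km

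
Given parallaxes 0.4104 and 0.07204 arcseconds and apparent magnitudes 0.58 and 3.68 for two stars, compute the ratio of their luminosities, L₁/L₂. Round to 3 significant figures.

L₁/L₂ = 0.535

d₁ = 1/p₁ = 1/0.4104″ = 2.4366 pc; d₂ = 1/p₂ = 1/0.07204″ = 13.881 pc.
M₁ = m₁ − 5 log₁₀ d₁ + 5 = 0.58 − 1.9339 + 5 = 3.6461.
M₂ = 3.68 − 5.7121 + 5 = 2.9679.
L₁/L₂ = 10^(0.4(M₂ − M₁)) = 10^(0.4 × (-0.6782)) = 10^(-0.27128) = 0.53545.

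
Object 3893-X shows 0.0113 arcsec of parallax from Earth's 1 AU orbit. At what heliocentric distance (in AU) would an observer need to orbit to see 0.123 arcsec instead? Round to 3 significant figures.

10.9 AU

Parallax scales linearly with baseline: p ∝ B, so B = p_target / p_Earth × 1 AU.
B = 0.123 / 0.0113 = 10.885 AU.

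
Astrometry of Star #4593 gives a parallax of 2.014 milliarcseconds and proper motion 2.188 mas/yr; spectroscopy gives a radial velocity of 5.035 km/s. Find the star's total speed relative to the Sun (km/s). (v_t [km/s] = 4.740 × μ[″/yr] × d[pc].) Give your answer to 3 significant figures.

7.20 km/s

d = 1/p = 1/0.002014″ = 496.52 pc.
μ = 2.188 mas/yr = 0.002188 ″/yr.
v_t = 4.740 μ d = 4.740 × 0.002188 × 496.52 = 5.1495 km/s.
v = √(v_r² + v_t²) = √(5.035² + 5.1495²) = √51.8686 = 7.202 km/s.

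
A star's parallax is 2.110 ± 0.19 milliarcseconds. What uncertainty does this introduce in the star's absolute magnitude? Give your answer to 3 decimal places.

M = m − 5 log₁₀ d + 5 = m + 5 log₁₀ p + 5, so ∂M/∂p = 5/(p ln 10).
σ_M = (5/ln 10) · (σ_p/p) = 2.1715 × 0.19/2.110 = 2.1715 × 0.090047 = 0.19554.

σ_M = 0.196 mag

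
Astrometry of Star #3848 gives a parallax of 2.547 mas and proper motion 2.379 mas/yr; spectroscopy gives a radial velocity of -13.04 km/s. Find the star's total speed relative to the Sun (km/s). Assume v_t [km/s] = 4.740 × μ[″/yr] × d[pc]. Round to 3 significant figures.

13.8 km/s

d = 1/p = 1/0.002547″ = 392.62 pc.
μ = 2.379 mas/yr = 0.002379 ″/yr.
v_t = 4.740 μ d = 4.740 × 0.002379 × 392.62 = 4.4274 km/s.
v = √(v_r² + v_t²) = √((-13.04)² + 4.4274²) = √189.643 = 13.771 km/s.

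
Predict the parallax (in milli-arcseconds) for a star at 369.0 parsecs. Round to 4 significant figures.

p = 1/d = 1/369 = 0.00271 arcsec.
= 0.00271 × 1000 = 2.71 mas.

2.710 mas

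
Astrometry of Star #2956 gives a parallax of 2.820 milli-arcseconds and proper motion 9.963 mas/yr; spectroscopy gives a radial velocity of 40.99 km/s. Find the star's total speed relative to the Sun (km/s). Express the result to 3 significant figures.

44.3 km/s

d = 1/p = 1/0.002820″ = 354.61 pc.
μ = 9.963 mas/yr = 0.009963 ″/yr.
v_t = 4.740 μ d = 4.740 × 0.009963 × 354.61 = 16.746 km/s.
v = √(v_r² + v_t²) = √(40.99² + 16.746²) = √1960.61 = 44.279 km/s.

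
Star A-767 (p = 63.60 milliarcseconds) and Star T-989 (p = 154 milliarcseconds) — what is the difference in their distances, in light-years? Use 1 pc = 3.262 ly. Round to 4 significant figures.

30.11 ly

d_A = 1/0.06360″ = 15.723 pc; d_B = 1/0.1540″ = 6.4935 pc.
|d_B − d_A| = |6.4935 − 15.723| = 9.2295 pc = 9.2295 × 3.262 ly = 30.107 ly.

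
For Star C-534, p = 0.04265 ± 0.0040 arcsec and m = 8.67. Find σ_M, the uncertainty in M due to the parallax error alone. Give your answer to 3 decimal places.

σ_M = 0.204 mag

M = m − 5 log₁₀ d + 5 = m + 5 log₁₀ p + 5, so ∂M/∂p = 5/(p ln 10).
σ_M = (5/ln 10) · (σ_p/p) = 2.1715 × 0.0040/0.04265 = 2.1715 × 0.093787 = 0.20366.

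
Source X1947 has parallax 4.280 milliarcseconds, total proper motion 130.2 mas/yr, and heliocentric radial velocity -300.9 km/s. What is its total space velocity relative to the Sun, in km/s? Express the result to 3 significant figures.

d = 1/p = 1/0.004280″ = 233.64 pc.
μ = 130.2 mas/yr = 0.1302 ″/yr.
v_t = 4.740 μ d = 4.740 × 0.1302 × 233.64 = 144.19 km/s.
v = √(v_r² + v_t²) = √((-300.9)² + 144.19²) = √111332 = 333.66 km/s.

334 km/s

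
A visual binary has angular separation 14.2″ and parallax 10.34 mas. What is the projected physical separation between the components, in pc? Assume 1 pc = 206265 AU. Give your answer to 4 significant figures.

d = 1/p = 1/0.01034″ = 96.712 pc.
At distance d (pc), an angle of θ arcsec spans θ·d AU: s = 14.2 × 96.712 = 1373.3 AU.
= 1373.3 / 206265 = 0.0066579 pc.

0.006658 pc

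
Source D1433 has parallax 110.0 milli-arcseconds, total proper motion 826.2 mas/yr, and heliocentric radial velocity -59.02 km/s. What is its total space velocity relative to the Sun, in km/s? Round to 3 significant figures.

68.9 km/s

d = 1/p = 1/0.1100″ = 9.0909 pc.
μ = 826.2 mas/yr = 0.8262 ″/yr.
v_t = 4.740 μ d = 4.740 × 0.8262 × 9.0909 = 35.602 km/s.
v = √(v_r² + v_t²) = √((-59.02)² + 35.602²) = √4750.86 = 68.926 km/s.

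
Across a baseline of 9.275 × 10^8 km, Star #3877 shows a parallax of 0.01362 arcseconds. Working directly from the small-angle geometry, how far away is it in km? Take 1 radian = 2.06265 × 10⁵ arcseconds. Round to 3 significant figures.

1.40 × 10^16 km

θ = 0.01362″ = 0.01362/206265 = 6.6032 × 10^-8 rad.
d = B/θ = (9.275 × 10^8) / (6.6032 × 10^-8) = 1.4046 × 10^16 km.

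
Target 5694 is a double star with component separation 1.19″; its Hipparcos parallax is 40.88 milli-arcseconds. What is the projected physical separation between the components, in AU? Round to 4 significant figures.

29.11 AU

d = 1/p = 1/0.04088″ = 24.462 pc.
At distance d (pc), an angle of θ arcsec spans θ·d AU: s = 1.19 × 24.462 = 29.11 AU.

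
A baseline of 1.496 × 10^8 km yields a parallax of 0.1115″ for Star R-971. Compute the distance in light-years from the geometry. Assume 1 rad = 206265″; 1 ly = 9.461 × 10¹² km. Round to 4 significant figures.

29.25 ly

θ = 0.1115″ = 0.1115/206265 = 5.4057 × 10^-7 rad.
d = B/θ = (1.496 × 10^8) / (5.4057 × 10^-7) = 2.7674 × 10^14 km = (2.7674 × 10^14) / (9.461 × 10^12) ly = 29.251 ly.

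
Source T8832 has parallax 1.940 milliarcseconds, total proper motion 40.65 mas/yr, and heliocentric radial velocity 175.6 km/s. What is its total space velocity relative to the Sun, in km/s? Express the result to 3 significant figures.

202 km/s

d = 1/p = 1/0.001940″ = 515.46 pc.
μ = 40.65 mas/yr = 0.04065 ″/yr.
v_t = 4.740 μ d = 4.740 × 0.04065 × 515.46 = 99.319 km/s.
v = √(v_r² + v_t²) = √(175.6² + 99.319²) = √40699.6 = 201.74 km/s.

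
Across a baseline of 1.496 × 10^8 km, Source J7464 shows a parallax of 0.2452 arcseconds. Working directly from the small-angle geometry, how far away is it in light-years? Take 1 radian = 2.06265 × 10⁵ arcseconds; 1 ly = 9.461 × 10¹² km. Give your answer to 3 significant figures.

θ = 0.2452″ = 0.2452/206265 = 1.1888 × 10^-6 rad.
d = B/θ = (1.496 × 10^8) / (1.1888 × 10^-6) = 1.2584 × 10^14 km = (1.2584 × 10^14) / (9.461 × 10^12) ly = 13.301 ly.

13.3 ly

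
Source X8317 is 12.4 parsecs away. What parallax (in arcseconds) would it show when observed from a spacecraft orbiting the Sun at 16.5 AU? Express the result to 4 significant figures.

p (arcsec) = B (AU) / d (pc).
p = 16.5 / 12.4 = 1.3306 arcsec.

1.331 arcsec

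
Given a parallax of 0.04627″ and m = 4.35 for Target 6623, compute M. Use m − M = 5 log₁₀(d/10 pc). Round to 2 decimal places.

d = 1/p = 1/0.04627″ = 21.612 pc.
m − M = 5 log₁₀(21.612) − 5 = 6.6735 − 5 = 1.6735.
M = m − (m − M) = 4.35 − 1.6735 = 2.68.

M = 2.68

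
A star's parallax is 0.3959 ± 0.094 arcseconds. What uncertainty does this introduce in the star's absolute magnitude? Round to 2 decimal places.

σ_M = 0.52 mag

M = m − 5 log₁₀ d + 5 = m + 5 log₁₀ p + 5, so ∂M/∂p = 5/(p ln 10).
σ_M = (5/ln 10) · (σ_p/p) = 2.1715 × 0.094/0.3959 = 2.1715 × 0.23743 = 0.51558.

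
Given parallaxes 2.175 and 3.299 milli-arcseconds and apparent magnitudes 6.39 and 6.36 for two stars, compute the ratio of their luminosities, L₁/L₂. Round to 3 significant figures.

d₁ = 1/p₁ = 1/0.002175″ = 459.77 pc; d₂ = 1/p₂ = 1/0.003299″ = 303.12 pc.
M₁ = m₁ − 5 log₁₀ d₁ + 5 = 6.39 − 13.3127 + 5 = -1.9227.
M₂ = 6.36 − 12.4081 + 5 = -1.0481.
L₁/L₂ = 10^(0.4(M₂ − M₁)) = 10^(0.4 × 0.8746) = 10^0.34984 = 2.2379.

L₁/L₂ = 2.24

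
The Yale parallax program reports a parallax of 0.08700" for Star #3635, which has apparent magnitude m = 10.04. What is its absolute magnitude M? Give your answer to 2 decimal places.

M = 9.74

d = 1/p = 1/0.08700″ = 11.494 pc.
m − M = 5 log₁₀(11.494) − 5 = 5.3024 − 5 = 0.3024.
M = m − (m − M) = 10.04 − 0.3024 = 9.74.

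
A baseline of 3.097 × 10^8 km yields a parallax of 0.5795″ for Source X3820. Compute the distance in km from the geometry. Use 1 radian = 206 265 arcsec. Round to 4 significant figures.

θ = 0.5795″ = 0.5795/206265 = 2.8095 × 10^-6 rad.
d = B/θ = (3.097 × 10^8) / (2.8095 × 10^-6) = 1.1023 × 10^14 km.

1.102 × 10^14 km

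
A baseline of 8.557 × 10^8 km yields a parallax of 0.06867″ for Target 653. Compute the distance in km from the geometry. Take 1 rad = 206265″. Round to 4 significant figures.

2.570 × 10^15 km

θ = 0.06867″ = 0.06867/206265 = 3.3292 × 10^-7 rad.
d = B/θ = (8.557 × 10^8) / (3.3292 × 10^-7) = 2.5703 × 10^15 km.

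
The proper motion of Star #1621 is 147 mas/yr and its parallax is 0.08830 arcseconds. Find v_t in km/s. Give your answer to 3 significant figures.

7.89 km/s

d = 1/p = 1/0.08830″ = 11.325 pc.
μ = 147 mas/yr = 0.147 ″/yr.
v_t = 4.74 × μ × d = 4.74 × 0.147 × 11.325 = 7.891 km/s.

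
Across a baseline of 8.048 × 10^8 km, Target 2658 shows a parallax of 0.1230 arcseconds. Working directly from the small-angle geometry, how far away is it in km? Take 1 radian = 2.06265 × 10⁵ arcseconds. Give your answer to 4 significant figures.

θ = 0.1230″ = 0.1230/206265 = 5.9632 × 10^-7 rad.
d = B/θ = (8.048 × 10^8) / (5.9632 × 10^-7) = 1.3496 × 10^15 km.

1.350 × 10^15 km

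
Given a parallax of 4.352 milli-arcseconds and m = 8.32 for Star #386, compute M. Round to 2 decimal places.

d = 1/p = 1/0.004352″ = 229.78 pc.
m − M = 5 log₁₀(229.78) − 5 = 11.8066 − 5 = 6.8066.
M = m − (m − M) = 8.32 − 6.8066 = 1.51.

M = 1.51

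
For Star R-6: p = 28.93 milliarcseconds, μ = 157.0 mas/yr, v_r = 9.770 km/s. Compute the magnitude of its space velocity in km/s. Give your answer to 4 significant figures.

d = 1/p = 1/0.02893″ = 34.566 pc.
μ = 157.0 mas/yr = 0.1570 ″/yr.
v_t = 4.740 μ d = 4.740 × 0.1570 × 34.566 = 25.723 km/s.
v = √(v_r² + v_t²) = √(9.770² + 25.723²) = √757.126 = 27.516 km/s.

27.52 km/s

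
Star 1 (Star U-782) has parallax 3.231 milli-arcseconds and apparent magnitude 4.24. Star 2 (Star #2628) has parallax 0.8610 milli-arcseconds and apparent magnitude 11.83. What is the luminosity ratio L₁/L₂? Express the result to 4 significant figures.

L₁/L₂ = 77.15

d₁ = 1/p₁ = 1/0.003231″ = 309.5 pc; d₂ = 1/p₂ = 1/0.0008610″ = 1161.4 pc.
M₁ = m₁ − 5 log₁₀ d₁ + 5 = 4.24 − 12.4533 + 5 = -3.2133.
M₂ = 11.83 − 15.3249 + 5 = 1.5051.
L₁/L₂ = 10^(0.4(M₂ − M₁)) = 10^(0.4 × 4.7184) = 10^1.88736 = 77.154.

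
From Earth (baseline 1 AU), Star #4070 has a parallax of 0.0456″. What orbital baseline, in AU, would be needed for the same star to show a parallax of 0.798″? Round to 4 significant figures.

Parallax scales linearly with baseline: p ∝ B, so B = p_target / p_Earth × 1 AU.
B = 0.798 / 0.0456 = 17.5 AU.

17.50 AU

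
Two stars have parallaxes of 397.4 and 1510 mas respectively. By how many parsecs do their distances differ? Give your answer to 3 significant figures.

1.85 pc

d_A = 1/0.3974″ = 2.5164 pc; d_B = 1/1.510″ = 0.66225 pc.
|d_B − d_A| = |0.66225 − 2.5164| = 1.8542 pc.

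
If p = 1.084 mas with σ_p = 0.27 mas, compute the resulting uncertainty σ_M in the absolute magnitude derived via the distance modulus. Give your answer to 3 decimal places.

σ_M = 0.541 mag

M = m − 5 log₁₀ d + 5 = m + 5 log₁₀ p + 5, so ∂M/∂p = 5/(p ln 10).
σ_M = (5/ln 10) · (σ_p/p) = 2.1715 × 0.27/1.084 = 2.1715 × 0.24908 = 0.54088.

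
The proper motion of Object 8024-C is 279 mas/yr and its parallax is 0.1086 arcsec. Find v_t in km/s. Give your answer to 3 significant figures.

12.2 km/s

d = 1/p = 1/0.1086″ = 9.2081 pc.
μ = 279 mas/yr = 0.279 ″/yr.
v_t = 4.74 × μ × d = 4.74 × 0.279 × 9.2081 = 12.177 km/s.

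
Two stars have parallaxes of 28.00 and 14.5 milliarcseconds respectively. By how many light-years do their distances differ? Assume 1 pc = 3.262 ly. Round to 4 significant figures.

108.5 ly

d_A = 1/0.02800″ = 35.714 pc; d_B = 1/0.01450″ = 68.966 pc.
|d_B − d_A| = |68.966 − 35.714| = 33.252 pc = 33.252 × 3.262 ly = 108.47 ly.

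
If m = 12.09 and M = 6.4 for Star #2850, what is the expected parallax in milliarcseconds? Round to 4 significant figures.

7.278 mas

m − M = 12.09 − 6.4 = 5.69.
d = 10^((m−M)/5 + 1) = 10^2.138 = 137.4 pc.
p = 1/d = 1/137.4 = 0.007278 arcsec = 7.278 mas.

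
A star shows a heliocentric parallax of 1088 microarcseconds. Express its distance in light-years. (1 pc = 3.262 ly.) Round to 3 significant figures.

p = 1088 microarcseconds = 0.001088 arcsec.
d = 1/p = 1/0.001088 = 919.12 pc.
In light-years: 919.12 × 3.262 = 2998.2 ly.

3000 light years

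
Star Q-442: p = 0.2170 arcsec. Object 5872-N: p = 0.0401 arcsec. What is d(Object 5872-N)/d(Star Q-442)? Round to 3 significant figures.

Since d = 1/p, d_B/d_A = p_A/p_B.
= 0.2170 / 0.0401 = 5.4115.

5.41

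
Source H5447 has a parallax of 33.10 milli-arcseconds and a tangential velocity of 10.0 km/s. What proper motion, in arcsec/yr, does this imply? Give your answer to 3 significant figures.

0.0698 arcsec/yr

d = 1/p = 1/0.03310″ = 30.211 pc.
μ = v_t / (4.74 d) = 10.0 / (4.74 × 30.211) = 10.0 / 143.2 = 0.069832 ″/yr.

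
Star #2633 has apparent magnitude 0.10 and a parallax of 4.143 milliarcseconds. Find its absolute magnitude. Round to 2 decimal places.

M = -6.81

d = 1/p = 1/0.004143″ = 241.37 pc.
m − M = 5 log₁₀(241.37) − 5 = 11.9134 − 5 = 6.9134.
M = m − (m − M) = 0.10 − 6.9134 = -6.81.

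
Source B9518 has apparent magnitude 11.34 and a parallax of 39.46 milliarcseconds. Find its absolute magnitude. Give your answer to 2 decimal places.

d = 1/p = 1/0.03946″ = 25.342 pc.
m − M = 5 log₁₀(25.342) − 5 = 7.0192 − 5 = 2.0192.
M = m − (m − M) = 11.34 − 2.0192 = 9.32.

M = 9.32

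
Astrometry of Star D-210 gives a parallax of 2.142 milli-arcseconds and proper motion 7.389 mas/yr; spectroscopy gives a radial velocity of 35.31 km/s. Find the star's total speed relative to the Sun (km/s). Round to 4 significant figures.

d = 1/p = 1/0.002142″ = 466.85 pc.
μ = 7.389 mas/yr = 0.007389 ″/yr.
v_t = 4.740 μ d = 4.740 × 0.007389 × 466.85 = 16.351 km/s.
v = √(v_r² + v_t²) = √(35.31² + 16.351²) = √1514.15 = 38.912 km/s.

38.91 km/s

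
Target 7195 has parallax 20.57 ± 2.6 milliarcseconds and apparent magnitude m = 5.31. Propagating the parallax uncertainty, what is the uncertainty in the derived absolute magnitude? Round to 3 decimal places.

σ_M = 0.274 mag

M = m − 5 log₁₀ d + 5 = m + 5 log₁₀ p + 5, so ∂M/∂p = 5/(p ln 10).
σ_M = (5/ln 10) · (σ_p/p) = 2.1715 × 2.6/20.57 = 2.1715 × 0.1264 = 0.27448.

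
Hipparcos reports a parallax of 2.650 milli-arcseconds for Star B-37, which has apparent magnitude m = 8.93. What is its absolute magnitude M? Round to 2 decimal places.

M = 1.05

d = 1/p = 1/0.002650″ = 377.36 pc.
m − M = 5 log₁₀(377.36) − 5 = 12.8838 − 5 = 7.8838.
M = m − (m − M) = 8.93 − 7.8838 = 1.05.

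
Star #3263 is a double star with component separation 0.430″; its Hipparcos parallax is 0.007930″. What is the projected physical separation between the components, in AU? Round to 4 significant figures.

54.22 AU

d = 1/p = 1/0.007930″ = 126.1 pc.
At distance d (pc), an angle of θ arcsec spans θ·d AU: s = 0.430 × 126.1 = 54.223 AU.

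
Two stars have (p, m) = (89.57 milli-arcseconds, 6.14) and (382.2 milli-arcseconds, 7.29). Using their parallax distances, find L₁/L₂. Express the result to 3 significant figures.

d₁ = 1/p₁ = 1/0.08957″ = 11.164 pc; d₂ = 1/p₂ = 1/0.3822″ = 2.6164 pc.
M₁ = m₁ − 5 log₁₀ d₁ + 5 = 6.14 − 5.2391 + 5 = 5.9009.
M₂ = 7.29 − 2.0885 + 5 = 10.2015.
L₁/L₂ = 10^(0.4(M₂ − M₁)) = 10^(0.4 × 4.3006) = 10^1.72024 = 52.51.

L₁/L₂ = 52.5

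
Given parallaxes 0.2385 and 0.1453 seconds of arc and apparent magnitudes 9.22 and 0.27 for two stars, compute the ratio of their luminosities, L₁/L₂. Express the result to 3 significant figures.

L₁/L₂ = 9.76 × 10^-5

d₁ = 1/p₁ = 1/0.2385″ = 4.1929 pc; d₂ = 1/p₂ = 1/0.1453″ = 6.8823 pc.
M₁ = m₁ − 5 log₁₀ d₁ + 5 = 9.22 − 3.1126 + 5 = 11.1074.
M₂ = 0.27 − 4.1887 + 5 = 1.0813.
L₁/L₂ = 10^(0.4(M₂ − M₁)) = 10^(0.4 × (-10.0261)) = 10^(-4.01044) = 0.000097625.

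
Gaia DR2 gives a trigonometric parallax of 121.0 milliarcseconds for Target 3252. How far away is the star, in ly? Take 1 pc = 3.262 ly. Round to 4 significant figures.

26.96 ly

p = 121.0 milliarcseconds = 0.1210 arcsec.
d = 1/p = 1/0.1210 = 8.2645 pc.
In light-years: 8.2645 × 3.262 = 26.959 ly.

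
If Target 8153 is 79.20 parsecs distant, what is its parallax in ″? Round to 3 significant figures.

0.0126 ″

p = 1/d = 1/79.2 = 0.012626 arcsec.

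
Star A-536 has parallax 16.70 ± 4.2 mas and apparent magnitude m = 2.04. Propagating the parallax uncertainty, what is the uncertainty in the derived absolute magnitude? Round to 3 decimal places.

σ_M = 0.546 mag

M = m − 5 log₁₀ d + 5 = m + 5 log₁₀ p + 5, so ∂M/∂p = 5/(p ln 10).
σ_M = (5/ln 10) · (σ_p/p) = 2.1715 × 4.2/16.70 = 2.1715 × 0.2515 = 0.54613.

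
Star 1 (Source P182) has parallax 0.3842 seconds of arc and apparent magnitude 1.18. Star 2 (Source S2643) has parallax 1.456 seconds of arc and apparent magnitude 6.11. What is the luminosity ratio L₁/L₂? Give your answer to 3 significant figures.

L₁/L₂ = 1350

d₁ = 1/p₁ = 1/0.3842″ = 2.6028 pc; d₂ = 1/p₂ = 1/1.456″ = 0.68681 pc.
M₁ = m₁ − 5 log₁₀ d₁ + 5 = 1.18 − 2.0772 + 5 = 4.1028.
M₂ = 6.11 − (-0.8158) + 5 = 11.9258.
L₁/L₂ = 10^(0.4(M₂ − M₁)) = 10^(0.4 × 7.8230) = 10^3.12920 = 1346.5.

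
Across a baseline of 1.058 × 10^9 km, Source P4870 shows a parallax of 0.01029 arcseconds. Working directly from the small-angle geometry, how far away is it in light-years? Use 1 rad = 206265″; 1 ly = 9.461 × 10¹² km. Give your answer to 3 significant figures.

θ = 0.01029″ = 0.01029/206265 = 4.9887 × 10^-8 rad.
d = B/θ = (1.058 × 10^9) / (4.9887 × 10^-8) = 2.1208 × 10^16 km = (2.1208 × 10^16) / (9.461 × 10^12) ly = 2241.6 ly.

2240 ly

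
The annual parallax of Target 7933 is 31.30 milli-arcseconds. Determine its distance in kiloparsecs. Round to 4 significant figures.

0.03195 kpc

p = 31.30 milli-arcseconds = 0.03130 arcsec.
d = 1/p = 1/0.03130 = 31.949 pc.
= 0.031949 kpc.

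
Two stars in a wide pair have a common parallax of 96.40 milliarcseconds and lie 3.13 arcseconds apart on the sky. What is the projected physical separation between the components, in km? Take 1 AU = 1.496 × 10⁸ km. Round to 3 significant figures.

4.86 × 10^9 km

d = 1/p = 1/0.09640″ = 10.373 pc.
At distance d (pc), an angle of θ arcsec spans θ·d AU: s = 3.13 × 10.373 = 32.467 AU.
= 32.467 × 1.496 × 10⁸ km = 4.8571 × 10^9 km.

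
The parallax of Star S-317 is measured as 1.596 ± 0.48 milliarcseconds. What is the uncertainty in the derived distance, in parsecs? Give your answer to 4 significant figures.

d = 1/p, so σ_d = σ_p / p².
σ_d = 0.000480 / (0.001596)² = 0.000480 / 0.0000025472 = 188.44 pc.

188.4 pc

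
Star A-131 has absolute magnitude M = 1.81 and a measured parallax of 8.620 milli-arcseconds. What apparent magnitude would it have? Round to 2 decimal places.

d = 1/p = 1/0.008620″ = 116.01 pc.
m − M = 5 log₁₀ d − 5 = 5 log₁₀(116.01) − 5 = 10.3225 − 5 = 5.3225.
m = M + (m − M) = 1.81 + 5.3225 = 7.13.

m = 7.13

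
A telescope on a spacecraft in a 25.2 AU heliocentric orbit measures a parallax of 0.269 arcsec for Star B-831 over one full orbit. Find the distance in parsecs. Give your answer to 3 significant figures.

93.7 pc

With baseline B (in AU) and parallax p (in arcsec), d = B/p parsecs.
d = 25.2 / 0.269 = 93.68 pc.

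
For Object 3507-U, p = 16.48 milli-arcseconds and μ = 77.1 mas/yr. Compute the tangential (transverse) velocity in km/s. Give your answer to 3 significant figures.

d = 1/p = 1/0.01648″ = 60.68 pc.
μ = 77.1 mas/yr = 0.0771 ″/yr.
v_t = 4.74 × μ × d = 4.74 × 0.0771 × 60.68 = 22.176 km/s.

22.2 km/s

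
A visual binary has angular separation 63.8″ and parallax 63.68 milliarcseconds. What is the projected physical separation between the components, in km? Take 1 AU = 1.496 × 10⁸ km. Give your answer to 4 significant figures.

d = 1/p = 1/0.06368″ = 15.704 pc.
At distance d (pc), an angle of θ arcsec spans θ·d AU: s = 63.8 × 15.704 = 1001.9 AU.
= 1001.9 × 1.496 × 10⁸ km = 1.4988 × 10^11 km.

1.499 × 10^11 km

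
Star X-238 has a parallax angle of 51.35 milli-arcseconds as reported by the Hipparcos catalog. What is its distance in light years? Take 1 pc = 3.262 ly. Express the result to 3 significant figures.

63.5 light years

p = 51.35 milli-arcseconds = 0.05135 arcsec.
d = 1/p = 1/0.05135 = 19.474 pc.
In light-years: 19.474 × 3.262 = 63.524 ly.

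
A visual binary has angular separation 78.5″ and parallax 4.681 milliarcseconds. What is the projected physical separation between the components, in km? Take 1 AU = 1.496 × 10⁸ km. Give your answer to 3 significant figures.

2.51 × 10^12 km

d = 1/p = 1/0.004681″ = 213.63 pc.
At distance d (pc), an angle of θ arcsec spans θ·d AU: s = 78.5 × 213.63 = 16770 AU.
= 16770 × 1.496 × 10⁸ km = 2.5088 × 10^12 km.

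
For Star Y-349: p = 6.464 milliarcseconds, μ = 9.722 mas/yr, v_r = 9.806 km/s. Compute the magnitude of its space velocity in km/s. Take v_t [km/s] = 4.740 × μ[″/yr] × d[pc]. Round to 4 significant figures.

12.12 km/s

d = 1/p = 1/0.006464″ = 154.7 pc.
μ = 9.722 mas/yr = 0.009722 ″/yr.
v_t = 4.740 μ d = 4.740 × 0.009722 × 154.7 = 7.1289 km/s.
v = √(v_r² + v_t²) = √(9.806² + 7.1289²) = √146.979 = 12.123 km/s.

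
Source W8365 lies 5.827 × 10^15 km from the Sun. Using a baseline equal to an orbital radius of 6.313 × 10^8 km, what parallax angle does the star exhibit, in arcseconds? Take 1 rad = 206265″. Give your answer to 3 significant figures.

0.0223 arcsec

θ ≈ B/d = (6.313 × 10^8) / (5.827 × 10^15) = 1.0834 × 10^-7 rad.
In arcseconds: 1.0834 × 10^-7 × 206265 = 0.022347″.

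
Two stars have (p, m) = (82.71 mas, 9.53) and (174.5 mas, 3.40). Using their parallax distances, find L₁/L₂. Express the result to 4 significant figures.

L₁/L₂ = 0.01572

d₁ = 1/p₁ = 1/0.08271″ = 12.09 pc; d₂ = 1/p₂ = 1/0.1745″ = 5.7307 pc.
M₁ = m₁ − 5 log₁₀ d₁ + 5 = 9.53 − 5.4121 + 5 = 9.1179.
M₂ = 3.40 − 3.7910 + 5 = 4.6090.
L₁/L₂ = 10^(0.4(M₂ − M₁)) = 10^(0.4 × (-4.5089)) = 10^(-1.80356) = 0.01572.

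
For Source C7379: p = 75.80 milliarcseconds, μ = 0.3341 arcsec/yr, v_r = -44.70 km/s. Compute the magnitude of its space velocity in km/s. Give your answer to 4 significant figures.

d = 1/p = 1/0.07580″ = 13.193 pc.
v_t = 4.740 μ d = 4.740 × 0.3341 × 13.193 = 20.893 km/s.
v = √(v_r² + v_t²) = √((-44.70)² + 20.893²) = √2434.61 = 49.342 km/s.

49.34 km/s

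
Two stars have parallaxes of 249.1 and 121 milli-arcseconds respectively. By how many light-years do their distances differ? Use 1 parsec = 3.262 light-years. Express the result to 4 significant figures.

d_A = 1/0.2491″ = 4.0145 pc; d_B = 1/0.1210″ = 8.2645 pc.
|d_B − d_A| = |8.2645 − 4.0145| = 4.25 pc = 4.25 × 3.262 ly = 13.864 ly.

13.86 ly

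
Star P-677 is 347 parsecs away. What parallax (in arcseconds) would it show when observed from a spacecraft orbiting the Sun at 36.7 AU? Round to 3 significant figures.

0.106 arcsec

p (arcsec) = B (AU) / d (pc).
p = 36.7 / 347 = 0.10576 arcsec.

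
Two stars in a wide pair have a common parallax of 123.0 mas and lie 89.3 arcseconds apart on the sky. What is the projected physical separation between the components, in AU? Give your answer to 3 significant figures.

726 AU

d = 1/p = 1/0.1230″ = 8.1301 pc.
At distance d (pc), an angle of θ arcsec spans θ·d AU: s = 89.3 × 8.1301 = 726.02 AU.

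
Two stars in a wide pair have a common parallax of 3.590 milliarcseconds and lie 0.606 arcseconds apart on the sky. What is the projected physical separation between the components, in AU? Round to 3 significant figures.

169 AU

d = 1/p = 1/0.003590″ = 278.55 pc.
At distance d (pc), an angle of θ arcsec spans θ·d AU: s = 0.606 × 278.55 = 168.8 AU.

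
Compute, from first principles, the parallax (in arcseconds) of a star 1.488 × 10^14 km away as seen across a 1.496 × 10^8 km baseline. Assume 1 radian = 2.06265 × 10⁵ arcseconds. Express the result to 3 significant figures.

0.207 arcsec

θ ≈ B/d = (1.496 × 10^8) / (1.488 × 10^14) = 1.0054 × 10^-6 rad.
In arcseconds: 1.0054 × 10^-6 × 206265 = 0.20738″.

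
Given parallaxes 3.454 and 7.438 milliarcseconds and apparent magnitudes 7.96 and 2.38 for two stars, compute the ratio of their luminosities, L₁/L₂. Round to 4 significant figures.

L₁/L₂ = 0.02718

d₁ = 1/p₁ = 1/0.003454″ = 289.52 pc; d₂ = 1/p₂ = 1/0.007438″ = 134.44 pc.
M₁ = m₁ − 5 log₁₀ d₁ + 5 = 7.96 − 12.3084 + 5 = 0.6516.
M₂ = 2.38 − 10.6426 + 5 = -3.2626.
L₁/L₂ = 10^(0.4(M₂ − M₁)) = 10^(0.4 × (-3.9142)) = 10^(-1.56568) = 0.027184.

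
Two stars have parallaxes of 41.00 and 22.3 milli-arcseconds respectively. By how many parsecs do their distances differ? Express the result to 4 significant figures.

20.45 pc

d_A = 1/0.04100″ = 24.39 pc; d_B = 1/0.02230″ = 44.843 pc.
|d_B − d_A| = |44.843 − 24.39| = 20.453 pc.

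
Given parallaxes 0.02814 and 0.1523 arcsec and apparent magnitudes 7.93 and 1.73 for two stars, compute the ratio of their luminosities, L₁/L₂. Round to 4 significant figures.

d₁ = 1/p₁ = 1/0.02814″ = 35.537 pc; d₂ = 1/p₂ = 1/0.1523″ = 6.566 pc.
M₁ = m₁ − 5 log₁₀ d₁ + 5 = 7.93 − 7.7534 + 5 = 5.1766.
M₂ = 1.73 − 4.0865 + 5 = 2.6435.
L₁/L₂ = 10^(0.4(M₂ − M₁)) = 10^(0.4 × (-2.5331)) = 10^(-1.01324) = 0.096997.

L₁/L₂ = 0.09700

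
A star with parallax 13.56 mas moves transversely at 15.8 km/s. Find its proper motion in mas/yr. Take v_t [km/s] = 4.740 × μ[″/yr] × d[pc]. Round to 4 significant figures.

d = 1/p = 1/0.01356″ = 73.746 pc.
μ = v_t / (4.74 d) = 15.8 / (4.74 × 73.746) = 15.8 / 349.56 = 0.0452 ″/yr = 45.2 mas/yr.

45.20 mas/yr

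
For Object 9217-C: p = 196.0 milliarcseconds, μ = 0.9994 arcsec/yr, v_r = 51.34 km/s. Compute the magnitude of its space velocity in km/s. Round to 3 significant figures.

d = 1/p = 1/0.1960″ = 5.102 pc.
v_t = 4.740 μ d = 4.740 × 0.9994 × 5.102 = 24.169 km/s.
v = √(v_r² + v_t²) = √(51.34² + 24.169²) = √3219.94 = 56.745 km/s.

56.7 km/s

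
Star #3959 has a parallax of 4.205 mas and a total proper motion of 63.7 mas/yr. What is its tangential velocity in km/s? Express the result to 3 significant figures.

d = 1/p = 1/0.004205″ = 237.81 pc.
μ = 63.7 mas/yr = 0.0637 ″/yr.
v_t = 4.74 × μ × d = 4.74 × 0.0637 × 237.81 = 71.804 km/s.

71.8 km/s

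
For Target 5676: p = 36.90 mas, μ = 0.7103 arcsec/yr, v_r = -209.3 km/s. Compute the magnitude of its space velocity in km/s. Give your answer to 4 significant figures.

d = 1/p = 1/0.03690″ = 27.1 pc.
v_t = 4.740 μ d = 4.740 × 0.7103 × 27.1 = 91.241 km/s.
v = √(v_r² + v_t²) = √((-209.3)² + 91.241²) = √52131.4 = 228.32 km/s.

228.3 km/s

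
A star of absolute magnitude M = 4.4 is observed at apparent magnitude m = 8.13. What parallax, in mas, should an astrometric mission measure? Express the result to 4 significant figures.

m − M = 8.13 − 4.4 = 3.73.
d = 10^((m−M)/5 + 1) = 10^1.746 = 55.719 pc.
p = 1/d = 1/55.719 = 0.017947 arcsec = 17.947 mas.

17.95 mas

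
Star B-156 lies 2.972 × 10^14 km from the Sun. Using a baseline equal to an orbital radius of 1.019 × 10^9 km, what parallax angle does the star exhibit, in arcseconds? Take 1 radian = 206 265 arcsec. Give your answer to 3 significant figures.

θ ≈ B/d = (1.019 × 10^9) / (2.972 × 10^14) = 3.4287 × 10^-6 rad.
In arcseconds: 3.4287 × 10^-6 × 206265 = 0.70722″.

0.707 arcsec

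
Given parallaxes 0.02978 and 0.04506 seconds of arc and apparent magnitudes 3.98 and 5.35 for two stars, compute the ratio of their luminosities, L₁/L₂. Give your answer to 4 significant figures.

d₁ = 1/p₁ = 1/0.02978″ = 33.58 pc; d₂ = 1/p₂ = 1/0.04506″ = 22.193 pc.
M₁ = m₁ − 5 log₁₀ d₁ + 5 = 3.98 − 7.6304 + 5 = 1.3496.
M₂ = 5.35 − 6.7311 + 5 = 3.6189.
L₁/L₂ = 10^(0.4(M₂ − M₁)) = 10^(0.4 × 2.2693) = 10^0.90772 = 8.0857.

L₁/L₂ = 8.086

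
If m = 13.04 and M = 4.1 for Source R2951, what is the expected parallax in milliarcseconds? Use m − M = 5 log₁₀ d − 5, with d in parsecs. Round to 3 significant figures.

m − M = 13.04 − 4.1 = 8.94.
d = 10^((m−M)/5 + 1) = 10^2.788 = 613.76 pc.
p = 1/d = 1/613.76 = 0.0016293 arcsec = 1.6293 mas.

1.63 mas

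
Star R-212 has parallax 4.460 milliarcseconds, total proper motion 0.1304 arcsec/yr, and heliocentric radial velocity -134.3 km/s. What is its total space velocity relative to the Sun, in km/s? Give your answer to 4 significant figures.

d = 1/p = 1/0.004460″ = 224.22 pc.
v_t = 4.740 μ d = 4.740 × 0.1304 × 224.22 = 138.59 km/s.
v = √(v_r² + v_t²) = √((-134.3)² + 138.59²) = √37243.7 = 192.99 km/s.

193.0 km/s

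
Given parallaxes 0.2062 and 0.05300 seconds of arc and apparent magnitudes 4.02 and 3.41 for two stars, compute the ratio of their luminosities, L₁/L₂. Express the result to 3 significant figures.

d₁ = 1/p₁ = 1/0.2062″ = 4.8497 pc; d₂ = 1/p₂ = 1/0.05300″ = 18.868 pc.
M₁ = m₁ − 5 log₁₀ d₁ + 5 = 4.02 − 3.4286 + 5 = 5.5914.
M₂ = 3.41 − 6.3786 + 5 = 2.0314.
L₁/L₂ = 10^(0.4(M₂ − M₁)) = 10^(0.4 × (-3.5600)) = 10^(-1.42400) = 0.03767.

L₁/L₂ = 0.0377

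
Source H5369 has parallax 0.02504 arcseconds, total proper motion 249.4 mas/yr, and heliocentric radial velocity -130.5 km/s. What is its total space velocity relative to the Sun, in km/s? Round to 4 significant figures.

138.8 km/s

d = 1/p = 1/0.02504″ = 39.936 pc.
μ = 249.4 mas/yr = 0.2494 ″/yr.
v_t = 4.740 μ d = 4.740 × 0.2494 × 39.936 = 47.211 km/s.
v = √(v_r² + v_t²) = √((-130.5)² + 47.211²) = √19259.1 = 138.78 km/s.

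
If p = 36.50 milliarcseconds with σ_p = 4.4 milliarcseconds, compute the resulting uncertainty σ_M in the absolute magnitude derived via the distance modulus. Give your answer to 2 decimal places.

M = m − 5 log₁₀ d + 5 = m + 5 log₁₀ p + 5, so ∂M/∂p = 5/(p ln 10).
σ_M = (5/ln 10) · (σ_p/p) = 2.1715 × 4.4/36.50 = 2.1715 × 0.12055 = 0.26177.

σ_M = 0.26 mag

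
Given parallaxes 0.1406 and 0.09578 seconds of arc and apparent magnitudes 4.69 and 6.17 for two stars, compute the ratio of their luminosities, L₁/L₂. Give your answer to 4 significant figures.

d₁ = 1/p₁ = 1/0.1406″ = 7.1124 pc; d₂ = 1/p₂ = 1/0.09578″ = 10.441 pc.
M₁ = m₁ − 5 log₁₀ d₁ + 5 = 4.69 − 4.2601 + 5 = 5.4299.
M₂ = 6.17 − 5.0937 + 5 = 6.0763.
L₁/L₂ = 10^(0.4(M₂ − M₁)) = 10^(0.4 × 0.6464) = 10^0.25856 = 1.8137.

L₁/L₂ = 1.814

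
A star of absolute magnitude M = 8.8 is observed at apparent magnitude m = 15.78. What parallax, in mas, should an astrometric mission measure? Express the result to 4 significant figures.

4.018 mas

m − M = 15.78 − 8.8 = 6.98.
d = 10^((m−M)/5 + 1) = 10^2.396 = 248.89 pc.
p = 1/d = 1/248.89 = 0.0040178 arcsec = 4.0178 mas.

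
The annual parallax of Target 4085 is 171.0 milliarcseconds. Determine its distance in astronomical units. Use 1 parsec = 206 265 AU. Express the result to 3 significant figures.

1.21 × 10^6 AU

p = 171.0 milliarcseconds = 0.1710 arcsec.
d = 1/p = 1/0.1710 = 5.848 pc.
In AU: 5.848 × 206265 = 1.2062 × 10^6 AU.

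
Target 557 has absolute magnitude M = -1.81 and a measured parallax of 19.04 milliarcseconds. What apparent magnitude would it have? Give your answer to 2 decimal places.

d = 1/p = 1/0.01904″ = 52.521 pc.
m − M = 5 log₁₀ d − 5 = 5 log₁₀(52.521) − 5 = 8.6017 − 5 = 3.6017.
m = M + (m − M) = -1.81 + 3.6017 = 1.79.

m = 1.79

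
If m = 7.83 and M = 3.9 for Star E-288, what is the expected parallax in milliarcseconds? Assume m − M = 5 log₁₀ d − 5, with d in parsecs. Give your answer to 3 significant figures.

m − M = 7.83 − 3.9 = 3.93.
d = 10^((m−M)/5 + 1) = 10^1.786 = 61.094 pc.
p = 1/d = 1/61.094 = 0.016368 arcsec = 16.368 mas.

16.4 mas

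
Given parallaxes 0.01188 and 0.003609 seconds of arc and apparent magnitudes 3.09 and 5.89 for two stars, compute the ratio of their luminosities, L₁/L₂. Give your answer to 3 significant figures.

L₁/L₂ = 1.22

d₁ = 1/p₁ = 1/0.01188″ = 84.175 pc; d₂ = 1/p₂ = 1/0.003609″ = 277.09 pc.
M₁ = m₁ − 5 log₁₀ d₁ + 5 = 3.09 − 9.6259 + 5 = -1.5359.
M₂ = 5.89 − 12.2131 + 5 = -1.3231.
L₁/L₂ = 10^(0.4(M₂ − M₁)) = 10^(0.4 × 0.2128) = 10^0.08512 = 1.2165.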